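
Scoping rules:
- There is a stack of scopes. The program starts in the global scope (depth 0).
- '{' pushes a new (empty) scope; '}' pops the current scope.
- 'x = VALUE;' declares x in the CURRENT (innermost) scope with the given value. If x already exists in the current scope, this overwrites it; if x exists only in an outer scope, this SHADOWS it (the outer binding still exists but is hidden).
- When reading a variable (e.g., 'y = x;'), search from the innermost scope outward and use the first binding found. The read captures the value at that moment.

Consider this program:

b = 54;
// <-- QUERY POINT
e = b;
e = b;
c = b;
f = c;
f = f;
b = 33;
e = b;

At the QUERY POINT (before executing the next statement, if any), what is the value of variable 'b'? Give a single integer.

Answer: 54

Derivation:
Step 1: declare b=54 at depth 0
Visible at query point: b=54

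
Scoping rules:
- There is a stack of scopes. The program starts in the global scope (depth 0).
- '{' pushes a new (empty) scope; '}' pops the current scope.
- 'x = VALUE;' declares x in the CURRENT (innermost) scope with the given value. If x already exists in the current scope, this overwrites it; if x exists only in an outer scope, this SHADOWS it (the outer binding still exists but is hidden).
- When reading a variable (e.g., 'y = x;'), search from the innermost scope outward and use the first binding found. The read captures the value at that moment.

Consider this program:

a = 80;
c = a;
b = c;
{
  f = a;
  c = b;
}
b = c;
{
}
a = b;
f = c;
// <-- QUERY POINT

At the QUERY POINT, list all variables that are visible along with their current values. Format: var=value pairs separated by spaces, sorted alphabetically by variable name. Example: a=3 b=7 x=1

Step 1: declare a=80 at depth 0
Step 2: declare c=(read a)=80 at depth 0
Step 3: declare b=(read c)=80 at depth 0
Step 4: enter scope (depth=1)
Step 5: declare f=(read a)=80 at depth 1
Step 6: declare c=(read b)=80 at depth 1
Step 7: exit scope (depth=0)
Step 8: declare b=(read c)=80 at depth 0
Step 9: enter scope (depth=1)
Step 10: exit scope (depth=0)
Step 11: declare a=(read b)=80 at depth 0
Step 12: declare f=(read c)=80 at depth 0
Visible at query point: a=80 b=80 c=80 f=80

Answer: a=80 b=80 c=80 f=80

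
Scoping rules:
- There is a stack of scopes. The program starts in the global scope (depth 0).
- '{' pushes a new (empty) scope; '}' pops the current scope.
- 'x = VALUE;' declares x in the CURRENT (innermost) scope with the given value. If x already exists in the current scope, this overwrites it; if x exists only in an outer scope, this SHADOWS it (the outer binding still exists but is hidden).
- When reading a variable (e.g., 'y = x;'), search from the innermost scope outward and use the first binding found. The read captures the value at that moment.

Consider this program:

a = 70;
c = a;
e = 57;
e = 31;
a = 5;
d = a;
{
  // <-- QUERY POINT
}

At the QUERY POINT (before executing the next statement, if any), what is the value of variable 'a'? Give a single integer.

Answer: 5

Derivation:
Step 1: declare a=70 at depth 0
Step 2: declare c=(read a)=70 at depth 0
Step 3: declare e=57 at depth 0
Step 4: declare e=31 at depth 0
Step 5: declare a=5 at depth 0
Step 6: declare d=(read a)=5 at depth 0
Step 7: enter scope (depth=1)
Visible at query point: a=5 c=70 d=5 e=31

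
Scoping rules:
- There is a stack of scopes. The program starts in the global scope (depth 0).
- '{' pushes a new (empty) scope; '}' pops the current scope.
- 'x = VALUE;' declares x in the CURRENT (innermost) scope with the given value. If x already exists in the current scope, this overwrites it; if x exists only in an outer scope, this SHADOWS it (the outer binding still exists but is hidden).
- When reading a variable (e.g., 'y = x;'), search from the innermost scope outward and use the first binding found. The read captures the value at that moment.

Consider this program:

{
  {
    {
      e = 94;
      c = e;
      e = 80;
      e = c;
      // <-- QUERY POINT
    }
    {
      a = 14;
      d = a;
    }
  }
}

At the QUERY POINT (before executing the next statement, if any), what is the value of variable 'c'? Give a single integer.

Step 1: enter scope (depth=1)
Step 2: enter scope (depth=2)
Step 3: enter scope (depth=3)
Step 4: declare e=94 at depth 3
Step 5: declare c=(read e)=94 at depth 3
Step 6: declare e=80 at depth 3
Step 7: declare e=(read c)=94 at depth 3
Visible at query point: c=94 e=94

Answer: 94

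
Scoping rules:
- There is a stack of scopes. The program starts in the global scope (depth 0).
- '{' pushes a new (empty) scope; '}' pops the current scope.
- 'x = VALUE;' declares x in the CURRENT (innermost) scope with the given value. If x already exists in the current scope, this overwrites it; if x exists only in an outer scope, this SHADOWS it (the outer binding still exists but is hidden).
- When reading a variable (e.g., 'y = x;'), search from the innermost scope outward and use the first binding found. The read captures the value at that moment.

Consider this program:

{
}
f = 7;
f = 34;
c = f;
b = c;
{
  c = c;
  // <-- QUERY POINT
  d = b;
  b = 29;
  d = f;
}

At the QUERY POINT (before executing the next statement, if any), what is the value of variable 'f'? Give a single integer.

Step 1: enter scope (depth=1)
Step 2: exit scope (depth=0)
Step 3: declare f=7 at depth 0
Step 4: declare f=34 at depth 0
Step 5: declare c=(read f)=34 at depth 0
Step 6: declare b=(read c)=34 at depth 0
Step 7: enter scope (depth=1)
Step 8: declare c=(read c)=34 at depth 1
Visible at query point: b=34 c=34 f=34

Answer: 34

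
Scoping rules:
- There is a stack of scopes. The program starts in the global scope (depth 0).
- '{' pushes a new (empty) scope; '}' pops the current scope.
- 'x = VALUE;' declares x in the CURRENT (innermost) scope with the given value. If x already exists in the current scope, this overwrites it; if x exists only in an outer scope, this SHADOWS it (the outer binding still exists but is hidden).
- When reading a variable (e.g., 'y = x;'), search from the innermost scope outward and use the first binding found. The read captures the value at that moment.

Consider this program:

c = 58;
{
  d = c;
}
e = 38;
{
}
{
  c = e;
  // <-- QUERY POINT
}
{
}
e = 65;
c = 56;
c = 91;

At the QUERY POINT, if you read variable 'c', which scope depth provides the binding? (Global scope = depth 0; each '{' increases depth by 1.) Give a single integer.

Step 1: declare c=58 at depth 0
Step 2: enter scope (depth=1)
Step 3: declare d=(read c)=58 at depth 1
Step 4: exit scope (depth=0)
Step 5: declare e=38 at depth 0
Step 6: enter scope (depth=1)
Step 7: exit scope (depth=0)
Step 8: enter scope (depth=1)
Step 9: declare c=(read e)=38 at depth 1
Visible at query point: c=38 e=38

Answer: 1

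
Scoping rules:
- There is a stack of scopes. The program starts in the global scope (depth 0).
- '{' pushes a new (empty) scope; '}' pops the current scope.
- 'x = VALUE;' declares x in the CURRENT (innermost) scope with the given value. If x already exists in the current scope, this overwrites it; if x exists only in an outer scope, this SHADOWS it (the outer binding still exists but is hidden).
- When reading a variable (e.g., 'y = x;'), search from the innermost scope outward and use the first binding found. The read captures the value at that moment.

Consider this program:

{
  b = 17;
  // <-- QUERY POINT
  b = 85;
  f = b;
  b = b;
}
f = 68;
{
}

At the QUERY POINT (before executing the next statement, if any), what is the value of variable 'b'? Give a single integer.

Answer: 17

Derivation:
Step 1: enter scope (depth=1)
Step 2: declare b=17 at depth 1
Visible at query point: b=17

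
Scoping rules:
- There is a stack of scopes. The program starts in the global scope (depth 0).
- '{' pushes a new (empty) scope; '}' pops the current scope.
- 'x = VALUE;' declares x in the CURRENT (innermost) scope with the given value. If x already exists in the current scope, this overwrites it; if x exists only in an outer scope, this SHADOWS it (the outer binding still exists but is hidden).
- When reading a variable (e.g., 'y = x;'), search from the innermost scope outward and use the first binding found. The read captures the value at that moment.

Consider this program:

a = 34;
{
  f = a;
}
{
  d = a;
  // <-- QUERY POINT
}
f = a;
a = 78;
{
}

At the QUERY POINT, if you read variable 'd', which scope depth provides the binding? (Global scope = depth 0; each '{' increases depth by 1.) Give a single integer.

Step 1: declare a=34 at depth 0
Step 2: enter scope (depth=1)
Step 3: declare f=(read a)=34 at depth 1
Step 4: exit scope (depth=0)
Step 5: enter scope (depth=1)
Step 6: declare d=(read a)=34 at depth 1
Visible at query point: a=34 d=34

Answer: 1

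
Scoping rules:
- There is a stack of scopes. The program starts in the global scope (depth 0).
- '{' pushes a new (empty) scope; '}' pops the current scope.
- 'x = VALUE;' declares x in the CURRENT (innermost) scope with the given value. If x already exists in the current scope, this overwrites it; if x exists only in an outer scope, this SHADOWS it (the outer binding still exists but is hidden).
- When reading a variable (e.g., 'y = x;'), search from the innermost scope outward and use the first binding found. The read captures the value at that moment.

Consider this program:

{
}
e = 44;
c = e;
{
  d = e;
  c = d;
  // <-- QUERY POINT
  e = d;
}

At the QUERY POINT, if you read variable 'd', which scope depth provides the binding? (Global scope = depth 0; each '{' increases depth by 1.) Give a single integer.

Answer: 1

Derivation:
Step 1: enter scope (depth=1)
Step 2: exit scope (depth=0)
Step 3: declare e=44 at depth 0
Step 4: declare c=(read e)=44 at depth 0
Step 5: enter scope (depth=1)
Step 6: declare d=(read e)=44 at depth 1
Step 7: declare c=(read d)=44 at depth 1
Visible at query point: c=44 d=44 e=44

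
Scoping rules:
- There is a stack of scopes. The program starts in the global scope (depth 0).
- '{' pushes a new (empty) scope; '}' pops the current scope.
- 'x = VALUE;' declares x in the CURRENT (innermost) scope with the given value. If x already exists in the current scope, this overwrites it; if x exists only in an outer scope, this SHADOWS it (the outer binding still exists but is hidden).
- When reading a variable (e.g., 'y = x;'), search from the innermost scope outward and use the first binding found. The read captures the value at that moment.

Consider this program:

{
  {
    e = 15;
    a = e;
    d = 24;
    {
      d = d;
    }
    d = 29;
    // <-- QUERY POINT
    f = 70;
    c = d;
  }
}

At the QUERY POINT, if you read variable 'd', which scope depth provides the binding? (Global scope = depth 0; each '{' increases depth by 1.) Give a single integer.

Step 1: enter scope (depth=1)
Step 2: enter scope (depth=2)
Step 3: declare e=15 at depth 2
Step 4: declare a=(read e)=15 at depth 2
Step 5: declare d=24 at depth 2
Step 6: enter scope (depth=3)
Step 7: declare d=(read d)=24 at depth 3
Step 8: exit scope (depth=2)
Step 9: declare d=29 at depth 2
Visible at query point: a=15 d=29 e=15

Answer: 2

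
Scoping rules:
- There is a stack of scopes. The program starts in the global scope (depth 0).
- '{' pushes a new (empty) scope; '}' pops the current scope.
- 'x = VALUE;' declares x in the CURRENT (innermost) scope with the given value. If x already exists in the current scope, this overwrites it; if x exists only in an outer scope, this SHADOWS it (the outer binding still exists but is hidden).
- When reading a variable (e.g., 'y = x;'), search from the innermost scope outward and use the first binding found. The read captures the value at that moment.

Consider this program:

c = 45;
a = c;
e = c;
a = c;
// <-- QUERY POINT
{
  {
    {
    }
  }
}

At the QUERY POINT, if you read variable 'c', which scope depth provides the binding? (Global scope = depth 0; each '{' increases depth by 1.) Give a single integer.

Step 1: declare c=45 at depth 0
Step 2: declare a=(read c)=45 at depth 0
Step 3: declare e=(read c)=45 at depth 0
Step 4: declare a=(read c)=45 at depth 0
Visible at query point: a=45 c=45 e=45

Answer: 0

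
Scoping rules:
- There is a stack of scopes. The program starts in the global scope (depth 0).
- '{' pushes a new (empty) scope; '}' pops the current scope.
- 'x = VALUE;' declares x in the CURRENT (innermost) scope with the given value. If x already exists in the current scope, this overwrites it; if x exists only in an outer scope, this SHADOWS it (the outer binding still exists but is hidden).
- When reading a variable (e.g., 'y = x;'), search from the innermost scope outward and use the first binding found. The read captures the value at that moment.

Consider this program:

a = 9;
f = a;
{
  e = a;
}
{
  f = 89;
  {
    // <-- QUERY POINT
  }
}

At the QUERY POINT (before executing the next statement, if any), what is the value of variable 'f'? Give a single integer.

Answer: 89

Derivation:
Step 1: declare a=9 at depth 0
Step 2: declare f=(read a)=9 at depth 0
Step 3: enter scope (depth=1)
Step 4: declare e=(read a)=9 at depth 1
Step 5: exit scope (depth=0)
Step 6: enter scope (depth=1)
Step 7: declare f=89 at depth 1
Step 8: enter scope (depth=2)
Visible at query point: a=9 f=89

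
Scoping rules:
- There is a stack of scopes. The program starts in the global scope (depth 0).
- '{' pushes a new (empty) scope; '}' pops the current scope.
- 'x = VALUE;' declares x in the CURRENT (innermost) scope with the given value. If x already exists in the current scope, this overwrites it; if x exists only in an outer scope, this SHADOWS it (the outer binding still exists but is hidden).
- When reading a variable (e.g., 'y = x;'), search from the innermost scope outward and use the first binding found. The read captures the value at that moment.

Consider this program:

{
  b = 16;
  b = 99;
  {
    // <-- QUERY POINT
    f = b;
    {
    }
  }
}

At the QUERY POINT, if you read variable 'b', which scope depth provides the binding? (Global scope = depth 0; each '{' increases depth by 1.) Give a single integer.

Step 1: enter scope (depth=1)
Step 2: declare b=16 at depth 1
Step 3: declare b=99 at depth 1
Step 4: enter scope (depth=2)
Visible at query point: b=99

Answer: 1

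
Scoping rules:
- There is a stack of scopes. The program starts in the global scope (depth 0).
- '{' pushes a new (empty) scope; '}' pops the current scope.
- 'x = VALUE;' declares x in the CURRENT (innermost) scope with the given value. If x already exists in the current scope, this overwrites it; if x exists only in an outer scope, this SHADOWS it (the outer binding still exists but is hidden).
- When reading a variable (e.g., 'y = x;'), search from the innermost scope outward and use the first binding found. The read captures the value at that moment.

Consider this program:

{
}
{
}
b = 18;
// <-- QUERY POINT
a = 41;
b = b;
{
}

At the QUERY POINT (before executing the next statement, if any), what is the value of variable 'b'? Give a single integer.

Step 1: enter scope (depth=1)
Step 2: exit scope (depth=0)
Step 3: enter scope (depth=1)
Step 4: exit scope (depth=0)
Step 5: declare b=18 at depth 0
Visible at query point: b=18

Answer: 18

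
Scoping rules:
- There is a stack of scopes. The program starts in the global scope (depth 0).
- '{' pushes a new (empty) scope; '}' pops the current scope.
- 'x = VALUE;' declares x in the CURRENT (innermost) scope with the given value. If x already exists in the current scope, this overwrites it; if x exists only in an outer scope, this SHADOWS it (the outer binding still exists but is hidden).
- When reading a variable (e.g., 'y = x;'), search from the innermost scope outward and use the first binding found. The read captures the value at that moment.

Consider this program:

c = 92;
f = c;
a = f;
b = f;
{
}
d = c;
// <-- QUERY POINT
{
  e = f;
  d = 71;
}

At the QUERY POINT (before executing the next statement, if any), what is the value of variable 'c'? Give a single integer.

Answer: 92

Derivation:
Step 1: declare c=92 at depth 0
Step 2: declare f=(read c)=92 at depth 0
Step 3: declare a=(read f)=92 at depth 0
Step 4: declare b=(read f)=92 at depth 0
Step 5: enter scope (depth=1)
Step 6: exit scope (depth=0)
Step 7: declare d=(read c)=92 at depth 0
Visible at query point: a=92 b=92 c=92 d=92 f=92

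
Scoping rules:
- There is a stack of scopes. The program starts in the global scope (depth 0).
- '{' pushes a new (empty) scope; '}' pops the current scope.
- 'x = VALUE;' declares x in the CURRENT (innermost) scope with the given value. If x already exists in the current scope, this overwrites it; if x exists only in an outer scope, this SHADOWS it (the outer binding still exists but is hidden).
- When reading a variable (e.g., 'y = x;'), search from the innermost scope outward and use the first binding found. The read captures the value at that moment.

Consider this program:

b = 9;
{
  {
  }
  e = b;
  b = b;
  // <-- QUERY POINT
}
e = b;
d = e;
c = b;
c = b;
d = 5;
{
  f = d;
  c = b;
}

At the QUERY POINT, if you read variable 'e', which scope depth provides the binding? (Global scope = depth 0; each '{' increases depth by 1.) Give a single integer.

Step 1: declare b=9 at depth 0
Step 2: enter scope (depth=1)
Step 3: enter scope (depth=2)
Step 4: exit scope (depth=1)
Step 5: declare e=(read b)=9 at depth 1
Step 6: declare b=(read b)=9 at depth 1
Visible at query point: b=9 e=9

Answer: 1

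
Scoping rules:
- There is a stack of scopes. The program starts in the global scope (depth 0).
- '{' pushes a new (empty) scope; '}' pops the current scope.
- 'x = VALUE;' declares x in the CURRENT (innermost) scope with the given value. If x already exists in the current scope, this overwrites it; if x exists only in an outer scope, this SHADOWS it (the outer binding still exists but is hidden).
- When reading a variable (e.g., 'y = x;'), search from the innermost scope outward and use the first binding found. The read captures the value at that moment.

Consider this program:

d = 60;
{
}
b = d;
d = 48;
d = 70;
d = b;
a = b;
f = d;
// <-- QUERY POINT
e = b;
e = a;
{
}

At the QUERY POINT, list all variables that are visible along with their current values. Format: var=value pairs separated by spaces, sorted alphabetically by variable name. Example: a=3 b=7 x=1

Step 1: declare d=60 at depth 0
Step 2: enter scope (depth=1)
Step 3: exit scope (depth=0)
Step 4: declare b=(read d)=60 at depth 0
Step 5: declare d=48 at depth 0
Step 6: declare d=70 at depth 0
Step 7: declare d=(read b)=60 at depth 0
Step 8: declare a=(read b)=60 at depth 0
Step 9: declare f=(read d)=60 at depth 0
Visible at query point: a=60 b=60 d=60 f=60

Answer: a=60 b=60 d=60 f=60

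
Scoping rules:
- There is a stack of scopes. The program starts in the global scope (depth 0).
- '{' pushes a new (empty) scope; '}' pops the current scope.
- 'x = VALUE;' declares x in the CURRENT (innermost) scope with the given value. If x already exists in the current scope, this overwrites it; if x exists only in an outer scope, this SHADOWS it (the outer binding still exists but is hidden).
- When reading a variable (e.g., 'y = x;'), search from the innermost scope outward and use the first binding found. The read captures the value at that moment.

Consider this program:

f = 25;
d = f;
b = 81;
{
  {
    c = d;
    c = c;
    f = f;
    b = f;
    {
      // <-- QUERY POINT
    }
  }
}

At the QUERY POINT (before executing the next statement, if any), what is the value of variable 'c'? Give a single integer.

Step 1: declare f=25 at depth 0
Step 2: declare d=(read f)=25 at depth 0
Step 3: declare b=81 at depth 0
Step 4: enter scope (depth=1)
Step 5: enter scope (depth=2)
Step 6: declare c=(read d)=25 at depth 2
Step 7: declare c=(read c)=25 at depth 2
Step 8: declare f=(read f)=25 at depth 2
Step 9: declare b=(read f)=25 at depth 2
Step 10: enter scope (depth=3)
Visible at query point: b=25 c=25 d=25 f=25

Answer: 25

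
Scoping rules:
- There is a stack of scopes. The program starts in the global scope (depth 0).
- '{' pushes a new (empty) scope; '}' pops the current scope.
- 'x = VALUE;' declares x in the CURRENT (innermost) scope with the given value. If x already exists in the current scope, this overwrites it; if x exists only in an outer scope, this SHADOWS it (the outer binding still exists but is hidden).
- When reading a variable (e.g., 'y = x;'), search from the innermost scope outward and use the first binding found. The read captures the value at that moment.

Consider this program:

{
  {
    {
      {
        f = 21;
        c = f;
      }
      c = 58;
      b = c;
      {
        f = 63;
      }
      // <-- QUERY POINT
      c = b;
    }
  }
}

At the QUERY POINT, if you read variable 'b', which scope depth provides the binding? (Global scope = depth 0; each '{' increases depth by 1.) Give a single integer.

Step 1: enter scope (depth=1)
Step 2: enter scope (depth=2)
Step 3: enter scope (depth=3)
Step 4: enter scope (depth=4)
Step 5: declare f=21 at depth 4
Step 6: declare c=(read f)=21 at depth 4
Step 7: exit scope (depth=3)
Step 8: declare c=58 at depth 3
Step 9: declare b=(read c)=58 at depth 3
Step 10: enter scope (depth=4)
Step 11: declare f=63 at depth 4
Step 12: exit scope (depth=3)
Visible at query point: b=58 c=58

Answer: 3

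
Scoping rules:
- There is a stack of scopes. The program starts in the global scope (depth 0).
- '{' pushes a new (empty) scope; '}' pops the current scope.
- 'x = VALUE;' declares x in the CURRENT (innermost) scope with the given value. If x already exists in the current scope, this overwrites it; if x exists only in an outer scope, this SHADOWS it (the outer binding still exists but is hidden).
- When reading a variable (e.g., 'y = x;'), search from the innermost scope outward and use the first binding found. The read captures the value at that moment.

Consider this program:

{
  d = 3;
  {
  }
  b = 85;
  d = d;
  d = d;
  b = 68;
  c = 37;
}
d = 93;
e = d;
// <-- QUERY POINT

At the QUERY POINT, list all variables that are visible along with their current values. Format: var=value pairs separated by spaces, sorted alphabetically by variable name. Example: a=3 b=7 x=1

Step 1: enter scope (depth=1)
Step 2: declare d=3 at depth 1
Step 3: enter scope (depth=2)
Step 4: exit scope (depth=1)
Step 5: declare b=85 at depth 1
Step 6: declare d=(read d)=3 at depth 1
Step 7: declare d=(read d)=3 at depth 1
Step 8: declare b=68 at depth 1
Step 9: declare c=37 at depth 1
Step 10: exit scope (depth=0)
Step 11: declare d=93 at depth 0
Step 12: declare e=(read d)=93 at depth 0
Visible at query point: d=93 e=93

Answer: d=93 e=93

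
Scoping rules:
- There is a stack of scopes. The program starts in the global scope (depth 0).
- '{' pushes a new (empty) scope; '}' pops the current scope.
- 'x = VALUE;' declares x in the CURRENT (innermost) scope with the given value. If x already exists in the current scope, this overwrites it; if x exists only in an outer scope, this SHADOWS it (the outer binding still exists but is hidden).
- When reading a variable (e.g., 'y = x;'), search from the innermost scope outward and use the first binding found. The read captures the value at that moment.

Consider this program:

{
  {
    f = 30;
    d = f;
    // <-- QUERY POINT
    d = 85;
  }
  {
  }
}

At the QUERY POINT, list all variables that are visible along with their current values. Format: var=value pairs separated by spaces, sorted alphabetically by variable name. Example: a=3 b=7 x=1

Step 1: enter scope (depth=1)
Step 2: enter scope (depth=2)
Step 3: declare f=30 at depth 2
Step 4: declare d=(read f)=30 at depth 2
Visible at query point: d=30 f=30

Answer: d=30 f=30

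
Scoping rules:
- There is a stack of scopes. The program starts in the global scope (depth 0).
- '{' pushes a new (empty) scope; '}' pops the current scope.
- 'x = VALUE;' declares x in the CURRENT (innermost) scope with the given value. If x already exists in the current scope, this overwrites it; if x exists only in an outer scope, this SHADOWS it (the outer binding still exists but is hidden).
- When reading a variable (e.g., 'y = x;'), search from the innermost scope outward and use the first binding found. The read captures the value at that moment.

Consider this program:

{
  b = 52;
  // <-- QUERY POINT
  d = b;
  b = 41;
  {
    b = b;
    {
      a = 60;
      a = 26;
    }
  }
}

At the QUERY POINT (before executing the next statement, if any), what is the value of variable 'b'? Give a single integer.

Step 1: enter scope (depth=1)
Step 2: declare b=52 at depth 1
Visible at query point: b=52

Answer: 52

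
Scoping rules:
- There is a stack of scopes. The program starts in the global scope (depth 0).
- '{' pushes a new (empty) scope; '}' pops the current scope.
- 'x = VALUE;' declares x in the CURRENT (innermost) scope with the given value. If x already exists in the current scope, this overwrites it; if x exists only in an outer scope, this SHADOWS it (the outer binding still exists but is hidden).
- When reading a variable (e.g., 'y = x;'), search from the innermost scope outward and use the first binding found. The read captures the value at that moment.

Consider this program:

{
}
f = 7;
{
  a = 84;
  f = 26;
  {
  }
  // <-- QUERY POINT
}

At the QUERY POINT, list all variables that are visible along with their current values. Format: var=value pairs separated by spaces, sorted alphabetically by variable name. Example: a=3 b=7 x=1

Step 1: enter scope (depth=1)
Step 2: exit scope (depth=0)
Step 3: declare f=7 at depth 0
Step 4: enter scope (depth=1)
Step 5: declare a=84 at depth 1
Step 6: declare f=26 at depth 1
Step 7: enter scope (depth=2)
Step 8: exit scope (depth=1)
Visible at query point: a=84 f=26

Answer: a=84 f=26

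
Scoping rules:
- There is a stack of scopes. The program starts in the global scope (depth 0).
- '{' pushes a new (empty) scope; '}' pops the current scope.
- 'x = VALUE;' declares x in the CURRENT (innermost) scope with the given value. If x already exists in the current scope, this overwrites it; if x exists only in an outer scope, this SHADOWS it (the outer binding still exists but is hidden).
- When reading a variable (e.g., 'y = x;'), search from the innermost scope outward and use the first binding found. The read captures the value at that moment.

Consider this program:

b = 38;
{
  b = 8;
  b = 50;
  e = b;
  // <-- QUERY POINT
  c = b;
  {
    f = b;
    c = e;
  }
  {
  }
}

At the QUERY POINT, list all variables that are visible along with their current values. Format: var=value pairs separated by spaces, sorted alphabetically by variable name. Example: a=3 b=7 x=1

Step 1: declare b=38 at depth 0
Step 2: enter scope (depth=1)
Step 3: declare b=8 at depth 1
Step 4: declare b=50 at depth 1
Step 5: declare e=(read b)=50 at depth 1
Visible at query point: b=50 e=50

Answer: b=50 e=50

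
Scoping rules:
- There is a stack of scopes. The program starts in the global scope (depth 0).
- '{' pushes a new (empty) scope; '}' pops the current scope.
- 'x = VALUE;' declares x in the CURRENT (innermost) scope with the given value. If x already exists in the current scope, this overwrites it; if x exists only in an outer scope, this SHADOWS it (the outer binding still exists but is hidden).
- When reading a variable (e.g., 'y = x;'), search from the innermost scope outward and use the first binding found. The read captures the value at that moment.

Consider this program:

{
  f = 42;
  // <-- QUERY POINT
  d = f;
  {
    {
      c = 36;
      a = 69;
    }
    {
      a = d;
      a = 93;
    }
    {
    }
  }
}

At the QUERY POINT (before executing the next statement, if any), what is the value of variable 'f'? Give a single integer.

Step 1: enter scope (depth=1)
Step 2: declare f=42 at depth 1
Visible at query point: f=42

Answer: 42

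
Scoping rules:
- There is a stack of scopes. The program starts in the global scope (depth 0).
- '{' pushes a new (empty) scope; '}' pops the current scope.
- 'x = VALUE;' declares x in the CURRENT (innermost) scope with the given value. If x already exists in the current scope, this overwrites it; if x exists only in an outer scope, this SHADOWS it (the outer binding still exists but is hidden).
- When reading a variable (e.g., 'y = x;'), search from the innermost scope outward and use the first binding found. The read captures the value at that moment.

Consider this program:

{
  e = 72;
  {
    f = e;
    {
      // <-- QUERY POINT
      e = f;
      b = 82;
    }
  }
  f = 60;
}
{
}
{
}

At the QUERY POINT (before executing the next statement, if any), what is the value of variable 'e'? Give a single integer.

Step 1: enter scope (depth=1)
Step 2: declare e=72 at depth 1
Step 3: enter scope (depth=2)
Step 4: declare f=(read e)=72 at depth 2
Step 5: enter scope (depth=3)
Visible at query point: e=72 f=72

Answer: 72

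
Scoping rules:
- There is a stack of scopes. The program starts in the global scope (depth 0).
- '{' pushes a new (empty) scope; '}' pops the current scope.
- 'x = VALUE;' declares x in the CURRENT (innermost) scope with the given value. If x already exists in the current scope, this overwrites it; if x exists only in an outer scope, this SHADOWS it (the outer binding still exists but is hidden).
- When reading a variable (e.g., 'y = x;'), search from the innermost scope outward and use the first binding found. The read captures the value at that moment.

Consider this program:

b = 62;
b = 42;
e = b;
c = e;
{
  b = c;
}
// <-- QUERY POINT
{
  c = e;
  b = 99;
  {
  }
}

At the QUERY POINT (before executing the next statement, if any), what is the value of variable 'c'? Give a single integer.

Answer: 42

Derivation:
Step 1: declare b=62 at depth 0
Step 2: declare b=42 at depth 0
Step 3: declare e=(read b)=42 at depth 0
Step 4: declare c=(read e)=42 at depth 0
Step 5: enter scope (depth=1)
Step 6: declare b=(read c)=42 at depth 1
Step 7: exit scope (depth=0)
Visible at query point: b=42 c=42 e=42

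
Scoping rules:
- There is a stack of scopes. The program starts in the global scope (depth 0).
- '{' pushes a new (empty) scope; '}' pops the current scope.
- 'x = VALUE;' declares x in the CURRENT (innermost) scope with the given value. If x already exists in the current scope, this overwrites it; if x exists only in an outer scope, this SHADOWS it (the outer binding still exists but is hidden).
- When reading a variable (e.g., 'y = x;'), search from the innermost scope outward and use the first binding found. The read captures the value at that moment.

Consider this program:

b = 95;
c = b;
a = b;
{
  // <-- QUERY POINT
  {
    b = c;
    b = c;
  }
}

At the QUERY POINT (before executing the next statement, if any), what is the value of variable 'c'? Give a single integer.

Step 1: declare b=95 at depth 0
Step 2: declare c=(read b)=95 at depth 0
Step 3: declare a=(read b)=95 at depth 0
Step 4: enter scope (depth=1)
Visible at query point: a=95 b=95 c=95

Answer: 95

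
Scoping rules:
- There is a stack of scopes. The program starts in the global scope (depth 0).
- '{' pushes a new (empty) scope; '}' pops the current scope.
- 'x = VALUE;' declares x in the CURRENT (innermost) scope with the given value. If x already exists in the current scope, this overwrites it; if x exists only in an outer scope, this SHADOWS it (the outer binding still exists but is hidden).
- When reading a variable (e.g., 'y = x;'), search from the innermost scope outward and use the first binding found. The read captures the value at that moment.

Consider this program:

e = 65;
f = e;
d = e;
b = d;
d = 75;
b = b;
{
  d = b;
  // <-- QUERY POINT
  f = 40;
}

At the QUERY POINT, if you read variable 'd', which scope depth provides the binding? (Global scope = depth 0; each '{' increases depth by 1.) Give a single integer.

Step 1: declare e=65 at depth 0
Step 2: declare f=(read e)=65 at depth 0
Step 3: declare d=(read e)=65 at depth 0
Step 4: declare b=(read d)=65 at depth 0
Step 5: declare d=75 at depth 0
Step 6: declare b=(read b)=65 at depth 0
Step 7: enter scope (depth=1)
Step 8: declare d=(read b)=65 at depth 1
Visible at query point: b=65 d=65 e=65 f=65

Answer: 1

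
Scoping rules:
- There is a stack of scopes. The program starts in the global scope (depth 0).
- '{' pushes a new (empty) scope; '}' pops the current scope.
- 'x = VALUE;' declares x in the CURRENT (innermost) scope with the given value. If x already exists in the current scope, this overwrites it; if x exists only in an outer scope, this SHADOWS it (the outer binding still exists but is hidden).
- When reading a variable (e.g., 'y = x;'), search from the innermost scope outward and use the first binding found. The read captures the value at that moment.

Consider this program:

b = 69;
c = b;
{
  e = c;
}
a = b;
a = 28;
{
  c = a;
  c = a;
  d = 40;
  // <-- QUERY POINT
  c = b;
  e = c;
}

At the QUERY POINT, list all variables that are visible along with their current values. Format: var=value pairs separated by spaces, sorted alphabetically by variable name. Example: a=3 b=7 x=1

Answer: a=28 b=69 c=28 d=40

Derivation:
Step 1: declare b=69 at depth 0
Step 2: declare c=(read b)=69 at depth 0
Step 3: enter scope (depth=1)
Step 4: declare e=(read c)=69 at depth 1
Step 5: exit scope (depth=0)
Step 6: declare a=(read b)=69 at depth 0
Step 7: declare a=28 at depth 0
Step 8: enter scope (depth=1)
Step 9: declare c=(read a)=28 at depth 1
Step 10: declare c=(read a)=28 at depth 1
Step 11: declare d=40 at depth 1
Visible at query point: a=28 b=69 c=28 d=40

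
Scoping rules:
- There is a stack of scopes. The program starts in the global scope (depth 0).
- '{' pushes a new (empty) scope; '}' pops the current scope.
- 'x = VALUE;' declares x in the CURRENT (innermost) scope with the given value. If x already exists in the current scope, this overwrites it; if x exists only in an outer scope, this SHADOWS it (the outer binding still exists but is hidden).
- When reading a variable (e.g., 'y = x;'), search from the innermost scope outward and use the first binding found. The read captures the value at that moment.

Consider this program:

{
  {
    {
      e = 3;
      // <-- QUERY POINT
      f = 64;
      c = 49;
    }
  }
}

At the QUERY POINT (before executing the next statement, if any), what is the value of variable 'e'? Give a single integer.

Answer: 3

Derivation:
Step 1: enter scope (depth=1)
Step 2: enter scope (depth=2)
Step 3: enter scope (depth=3)
Step 4: declare e=3 at depth 3
Visible at query point: e=3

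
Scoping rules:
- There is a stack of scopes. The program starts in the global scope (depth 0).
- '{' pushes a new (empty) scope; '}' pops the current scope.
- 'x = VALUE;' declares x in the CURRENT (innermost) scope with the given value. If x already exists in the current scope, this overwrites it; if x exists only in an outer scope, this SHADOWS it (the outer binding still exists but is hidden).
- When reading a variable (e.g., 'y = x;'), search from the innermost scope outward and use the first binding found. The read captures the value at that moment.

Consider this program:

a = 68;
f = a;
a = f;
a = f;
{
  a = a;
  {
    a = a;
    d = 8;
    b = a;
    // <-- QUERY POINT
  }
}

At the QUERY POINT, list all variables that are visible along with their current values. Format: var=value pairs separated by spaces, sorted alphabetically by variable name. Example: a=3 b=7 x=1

Answer: a=68 b=68 d=8 f=68

Derivation:
Step 1: declare a=68 at depth 0
Step 2: declare f=(read a)=68 at depth 0
Step 3: declare a=(read f)=68 at depth 0
Step 4: declare a=(read f)=68 at depth 0
Step 5: enter scope (depth=1)
Step 6: declare a=(read a)=68 at depth 1
Step 7: enter scope (depth=2)
Step 8: declare a=(read a)=68 at depth 2
Step 9: declare d=8 at depth 2
Step 10: declare b=(read a)=68 at depth 2
Visible at query point: a=68 b=68 d=8 f=68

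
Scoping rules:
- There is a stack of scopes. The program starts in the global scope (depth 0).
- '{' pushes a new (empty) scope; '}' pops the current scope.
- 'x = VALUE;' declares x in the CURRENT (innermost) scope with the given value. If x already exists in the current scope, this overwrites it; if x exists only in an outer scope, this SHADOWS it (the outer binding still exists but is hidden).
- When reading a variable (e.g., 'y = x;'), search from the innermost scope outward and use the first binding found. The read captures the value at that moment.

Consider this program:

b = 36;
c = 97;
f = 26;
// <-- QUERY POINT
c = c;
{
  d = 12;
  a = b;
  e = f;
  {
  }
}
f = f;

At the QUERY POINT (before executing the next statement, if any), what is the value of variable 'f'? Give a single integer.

Answer: 26

Derivation:
Step 1: declare b=36 at depth 0
Step 2: declare c=97 at depth 0
Step 3: declare f=26 at depth 0
Visible at query point: b=36 c=97 f=26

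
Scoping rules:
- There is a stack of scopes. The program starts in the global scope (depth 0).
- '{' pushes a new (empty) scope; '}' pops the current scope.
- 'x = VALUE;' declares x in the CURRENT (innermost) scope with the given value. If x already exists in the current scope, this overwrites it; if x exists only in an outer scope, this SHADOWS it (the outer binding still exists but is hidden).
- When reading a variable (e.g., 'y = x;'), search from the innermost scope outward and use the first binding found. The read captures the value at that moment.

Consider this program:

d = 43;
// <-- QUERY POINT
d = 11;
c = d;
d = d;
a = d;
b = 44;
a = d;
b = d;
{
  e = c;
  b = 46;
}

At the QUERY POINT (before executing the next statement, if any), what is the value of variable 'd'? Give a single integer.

Answer: 43

Derivation:
Step 1: declare d=43 at depth 0
Visible at query point: d=43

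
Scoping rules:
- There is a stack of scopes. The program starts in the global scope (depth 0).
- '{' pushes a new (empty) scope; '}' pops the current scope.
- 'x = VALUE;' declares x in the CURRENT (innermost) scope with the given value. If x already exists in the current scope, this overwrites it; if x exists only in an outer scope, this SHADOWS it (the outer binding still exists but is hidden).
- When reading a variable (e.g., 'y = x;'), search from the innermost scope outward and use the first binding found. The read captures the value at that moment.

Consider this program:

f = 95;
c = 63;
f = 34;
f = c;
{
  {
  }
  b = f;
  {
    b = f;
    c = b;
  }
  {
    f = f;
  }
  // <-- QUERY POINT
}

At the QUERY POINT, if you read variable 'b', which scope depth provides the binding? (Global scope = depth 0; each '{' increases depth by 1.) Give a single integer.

Step 1: declare f=95 at depth 0
Step 2: declare c=63 at depth 0
Step 3: declare f=34 at depth 0
Step 4: declare f=(read c)=63 at depth 0
Step 5: enter scope (depth=1)
Step 6: enter scope (depth=2)
Step 7: exit scope (depth=1)
Step 8: declare b=(read f)=63 at depth 1
Step 9: enter scope (depth=2)
Step 10: declare b=(read f)=63 at depth 2
Step 11: declare c=(read b)=63 at depth 2
Step 12: exit scope (depth=1)
Step 13: enter scope (depth=2)
Step 14: declare f=(read f)=63 at depth 2
Step 15: exit scope (depth=1)
Visible at query point: b=63 c=63 f=63

Answer: 1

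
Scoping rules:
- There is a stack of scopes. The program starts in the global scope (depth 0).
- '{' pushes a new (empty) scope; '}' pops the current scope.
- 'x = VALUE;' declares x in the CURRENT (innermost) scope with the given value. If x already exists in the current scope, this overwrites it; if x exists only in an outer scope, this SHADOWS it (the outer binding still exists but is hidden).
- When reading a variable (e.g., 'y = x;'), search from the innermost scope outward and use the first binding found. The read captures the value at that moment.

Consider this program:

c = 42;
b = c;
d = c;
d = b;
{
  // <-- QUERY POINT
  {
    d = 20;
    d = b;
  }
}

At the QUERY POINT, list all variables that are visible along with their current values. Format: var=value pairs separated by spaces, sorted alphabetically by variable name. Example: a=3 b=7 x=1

Step 1: declare c=42 at depth 0
Step 2: declare b=(read c)=42 at depth 0
Step 3: declare d=(read c)=42 at depth 0
Step 4: declare d=(read b)=42 at depth 0
Step 5: enter scope (depth=1)
Visible at query point: b=42 c=42 d=42

Answer: b=42 c=42 d=42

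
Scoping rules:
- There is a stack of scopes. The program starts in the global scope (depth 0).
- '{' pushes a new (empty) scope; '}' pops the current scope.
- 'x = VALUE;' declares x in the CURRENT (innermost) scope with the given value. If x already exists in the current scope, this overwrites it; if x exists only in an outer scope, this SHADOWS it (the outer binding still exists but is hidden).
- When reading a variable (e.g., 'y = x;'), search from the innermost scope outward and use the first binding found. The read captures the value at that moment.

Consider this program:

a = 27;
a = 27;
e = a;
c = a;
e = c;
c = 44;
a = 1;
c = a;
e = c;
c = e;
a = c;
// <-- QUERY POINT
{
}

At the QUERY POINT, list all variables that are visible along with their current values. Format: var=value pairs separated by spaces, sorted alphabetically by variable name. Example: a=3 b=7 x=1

Answer: a=1 c=1 e=1

Derivation:
Step 1: declare a=27 at depth 0
Step 2: declare a=27 at depth 0
Step 3: declare e=(read a)=27 at depth 0
Step 4: declare c=(read a)=27 at depth 0
Step 5: declare e=(read c)=27 at depth 0
Step 6: declare c=44 at depth 0
Step 7: declare a=1 at depth 0
Step 8: declare c=(read a)=1 at depth 0
Step 9: declare e=(read c)=1 at depth 0
Step 10: declare c=(read e)=1 at depth 0
Step 11: declare a=(read c)=1 at depth 0
Visible at query point: a=1 c=1 e=1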